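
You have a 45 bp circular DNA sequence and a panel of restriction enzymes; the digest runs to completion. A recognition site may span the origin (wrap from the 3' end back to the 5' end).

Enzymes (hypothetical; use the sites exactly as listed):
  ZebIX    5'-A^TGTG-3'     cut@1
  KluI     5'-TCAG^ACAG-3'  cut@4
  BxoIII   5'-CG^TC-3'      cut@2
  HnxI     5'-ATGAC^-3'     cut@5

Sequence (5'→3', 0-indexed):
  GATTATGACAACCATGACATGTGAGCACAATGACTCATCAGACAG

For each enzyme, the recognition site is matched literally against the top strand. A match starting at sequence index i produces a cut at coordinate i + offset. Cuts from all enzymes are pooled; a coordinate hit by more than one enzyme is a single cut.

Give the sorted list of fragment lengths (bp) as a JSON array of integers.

Scan for sites:
  ZebIX (ATGTG, off=1): starts [18] → cuts [19]
  KluI (TCAGACAG, off=4): starts [37] → cuts [41]
  BxoIII (CGTC, off=2): no sites
  HnxI (ATGAC, off=5): starts [4, 13, 29] → cuts [9, 18, 34]

All cut coordinates (distinct, sorted): [9, 18, 19, 34, 41]

Fragment lengths:
  9→18: 9 bp
  18→19: 1 bp
  19→34: 15 bp
  34→41: 7 bp
  41→9 (wrap): 45-41+9 = 13 bp

[1,7,9,13,15]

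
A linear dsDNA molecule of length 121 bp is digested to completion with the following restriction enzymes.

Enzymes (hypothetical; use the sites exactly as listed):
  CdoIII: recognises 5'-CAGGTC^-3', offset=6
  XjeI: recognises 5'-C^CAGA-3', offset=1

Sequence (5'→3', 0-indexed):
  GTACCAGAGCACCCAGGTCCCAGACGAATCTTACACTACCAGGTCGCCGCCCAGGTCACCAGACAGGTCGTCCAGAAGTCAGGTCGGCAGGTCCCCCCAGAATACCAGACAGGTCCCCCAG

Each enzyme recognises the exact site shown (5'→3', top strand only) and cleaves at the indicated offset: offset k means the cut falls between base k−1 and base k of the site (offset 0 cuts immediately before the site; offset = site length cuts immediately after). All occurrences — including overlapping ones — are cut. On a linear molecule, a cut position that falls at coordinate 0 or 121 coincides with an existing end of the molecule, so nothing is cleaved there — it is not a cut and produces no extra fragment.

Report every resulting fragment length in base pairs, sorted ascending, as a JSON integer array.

[1,2,3,4,4,6,8,8,10,10,12,13,15,25]

Site scan:
  CdoIII (CAGGTC, off=6): starts [13, 39, 51, 63, 79, 87, 109] → cuts [19, 45, 57, 69, 85, 93, 115]
  XjeI (CCAGA, off=1): starts [3, 19, 58, 71, 96, 104] → cuts [4, 20, 59, 72, 97, 105]

Pooled cuts: [4, 19, 20, 45, 57, 59, 69, 72, 85, 93, 97, 105, 115]

Fragment lengths:
  [0,4): 4 bp
  [4,19): 15 bp
  [19,20): 1 bp
  [20,45): 25 bp
  [45,57): 12 bp
  [57,59): 2 bp
  [59,69): 10 bp
  [69,72): 3 bp
  [72,85): 13 bp
  [85,93): 8 bp
  [93,97): 4 bp
  [97,105): 8 bp
  [105,115): 10 bp
  [115,121): 6 bp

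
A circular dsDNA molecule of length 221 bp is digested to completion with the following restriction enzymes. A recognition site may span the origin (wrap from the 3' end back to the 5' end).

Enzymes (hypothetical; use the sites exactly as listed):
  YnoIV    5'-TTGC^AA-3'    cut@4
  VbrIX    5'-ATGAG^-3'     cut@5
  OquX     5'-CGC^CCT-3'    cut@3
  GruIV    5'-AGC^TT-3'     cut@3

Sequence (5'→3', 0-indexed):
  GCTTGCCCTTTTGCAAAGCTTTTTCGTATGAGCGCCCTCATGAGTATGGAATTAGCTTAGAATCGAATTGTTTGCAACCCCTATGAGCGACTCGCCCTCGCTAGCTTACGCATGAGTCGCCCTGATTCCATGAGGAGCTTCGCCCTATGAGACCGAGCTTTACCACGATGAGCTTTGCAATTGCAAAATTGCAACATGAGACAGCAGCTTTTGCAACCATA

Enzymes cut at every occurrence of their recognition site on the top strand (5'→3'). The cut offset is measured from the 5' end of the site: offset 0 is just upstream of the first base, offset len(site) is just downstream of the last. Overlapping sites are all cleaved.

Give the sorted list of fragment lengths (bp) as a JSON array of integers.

[1,3,4,4,5,5,5,6,6,7,8,8,8,8,8,9,9,10,11,12,12,12,13,14,14,19]

Per-enzyme occurrences:
  YnoIV (TTGCAA, off=4): starts [10, 71, 174, 180, 188, 210] → cuts [14, 75, 178, 184, 192, 214]
  VbrIX (ATGAG, off=5): starts [27, 39, 82, 111, 129, 146, 167, 195] → cuts [32, 44, 87, 116, 134, 151, 172, 200]
  OquX (CGCCCT, off=3): starts [32, 92, 117, 140] → cuts [35, 95, 120, 143]
  GruIV (AGCTT, off=3): starts [16, 53, 102, 135, 155, 170, 205, 220] → cuts [2, 19, 56, 105, 138, 158, 173, 208]

Pooled cuts: [2, 14, 19, 32, 35, 44, 56, 75, 87, 95, 105, 116, 120, 134, 138, 143, 151, 158, 172, 173, 178, 184, 192, 200, 208, 214]

Fragment lengths:
  2→14: 12 bp
  14→19: 5 bp
  19→32: 13 bp
  32→35: 3 bp
  35→44: 9 bp
  44→56: 12 bp
  56→75: 19 bp
  75→87: 12 bp
  87→95: 8 bp
  95→105: 10 bp
  105→116: 11 bp
  116→120: 4 bp
  120→134: 14 bp
  134→138: 4 bp
  138→143: 5 bp
  143→151: 8 bp
  151→158: 7 bp
  158→172: 14 bp
  172→173: 1 bp
  173→178: 5 bp
  178→184: 6 bp
  184→192: 8 bp
  192→200: 8 bp
  200→208: 8 bp
  208→214: 6 bp
  214→2 (wrap): 221-214+2 = 9 bp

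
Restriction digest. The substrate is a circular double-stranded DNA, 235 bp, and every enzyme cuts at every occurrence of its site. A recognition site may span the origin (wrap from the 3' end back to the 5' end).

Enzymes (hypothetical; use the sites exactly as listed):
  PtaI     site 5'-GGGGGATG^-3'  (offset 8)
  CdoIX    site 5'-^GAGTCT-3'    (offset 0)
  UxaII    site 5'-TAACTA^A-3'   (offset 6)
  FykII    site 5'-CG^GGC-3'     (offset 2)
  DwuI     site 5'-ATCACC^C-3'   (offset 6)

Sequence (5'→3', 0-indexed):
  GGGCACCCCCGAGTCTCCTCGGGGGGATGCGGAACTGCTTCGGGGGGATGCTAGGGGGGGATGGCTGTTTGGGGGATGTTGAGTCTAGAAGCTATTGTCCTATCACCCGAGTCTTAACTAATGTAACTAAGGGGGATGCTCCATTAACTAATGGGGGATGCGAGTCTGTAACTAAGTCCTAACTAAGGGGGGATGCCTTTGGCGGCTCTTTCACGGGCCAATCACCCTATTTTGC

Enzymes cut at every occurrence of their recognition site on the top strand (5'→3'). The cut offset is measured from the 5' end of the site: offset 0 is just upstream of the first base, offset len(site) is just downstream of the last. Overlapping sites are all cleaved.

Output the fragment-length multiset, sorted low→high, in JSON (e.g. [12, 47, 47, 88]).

[1,1,2,9,9,9,10,10,10,11,11,12,12,13,13,15,19,20,21,27]

Site scan:
  PtaI GGGGGATG/8: at [21, 42, 55, 70, 130, 152, 187] ⇒ [29, 50, 63, 78, 138, 160, 195]
  CdoIX GAGTCT/0: at [10, 80, 108, 161] ⇒ [10, 80, 108, 161]
  UxaII TAACTAA/6: at [114, 123, 144, 168, 179] ⇒ [120, 129, 150, 174, 185]
  FykII CGGGC/2: at [213, 234] ⇒ [1, 215]
  DwuI ATCACCC/6: at [101, 220] ⇒ [107, 226]

All cut coordinates (distinct, sorted): [1, 10, 29, 50, 63, 78, 80, 107, 108, 120, 129, 138, 150, 160, 161, 174, 185, 195, 215, 226]

Fragments:
  1→10: 9 bp
  10→29: 19 bp
  29→50: 21 bp
  50→63: 13 bp
  63→78: 15 bp
  78→80: 2 bp
  80→107: 27 bp
  107→108: 1 bp
  108→120: 12 bp
  120→129: 9 bp
  129→138: 9 bp
  138→150: 12 bp
  150→160: 10 bp
  160→161: 1 bp
  161→174: 13 bp
  174→185: 11 bp
  185→195: 10 bp
  195→215: 20 bp
  215→226: 11 bp
  226→1 (wrap): 235-226+1 = 10 bp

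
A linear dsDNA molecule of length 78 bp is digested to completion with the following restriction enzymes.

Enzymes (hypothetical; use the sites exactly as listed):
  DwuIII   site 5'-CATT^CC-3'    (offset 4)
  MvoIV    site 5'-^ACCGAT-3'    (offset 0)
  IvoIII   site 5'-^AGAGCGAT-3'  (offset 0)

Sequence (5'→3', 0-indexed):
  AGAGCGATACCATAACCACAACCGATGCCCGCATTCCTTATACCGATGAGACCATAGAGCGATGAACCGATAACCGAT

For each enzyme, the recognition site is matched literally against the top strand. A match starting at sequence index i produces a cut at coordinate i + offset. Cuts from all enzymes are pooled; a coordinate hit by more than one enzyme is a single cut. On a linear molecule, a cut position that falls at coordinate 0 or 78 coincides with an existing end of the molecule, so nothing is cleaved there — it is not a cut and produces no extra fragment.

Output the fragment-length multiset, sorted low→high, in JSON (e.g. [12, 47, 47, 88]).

[6,6,7,10,14,15,20]

Per-enzyme occurrences:
  DwuIII (CATTCC, off=4): starts [31] → cuts [35]
  MvoIV (ACCGAT, off=0): starts [20, 41, 65, 72] → cuts [20, 41, 65, 72]
  IvoIII (AGAGCGAT, off=0): starts [0, 55] → cuts [55] (position 0 is a terminus of the linear molecule — no cut)

Pooled cuts: [20, 35, 41, 55, 65, 72]

Fragments:
  [0,20): 20 bp
  [20,35): 15 bp
  [35,41): 6 bp
  [41,55): 14 bp
  [55,65): 10 bp
  [65,72): 7 bp
  [72,78): 6 bp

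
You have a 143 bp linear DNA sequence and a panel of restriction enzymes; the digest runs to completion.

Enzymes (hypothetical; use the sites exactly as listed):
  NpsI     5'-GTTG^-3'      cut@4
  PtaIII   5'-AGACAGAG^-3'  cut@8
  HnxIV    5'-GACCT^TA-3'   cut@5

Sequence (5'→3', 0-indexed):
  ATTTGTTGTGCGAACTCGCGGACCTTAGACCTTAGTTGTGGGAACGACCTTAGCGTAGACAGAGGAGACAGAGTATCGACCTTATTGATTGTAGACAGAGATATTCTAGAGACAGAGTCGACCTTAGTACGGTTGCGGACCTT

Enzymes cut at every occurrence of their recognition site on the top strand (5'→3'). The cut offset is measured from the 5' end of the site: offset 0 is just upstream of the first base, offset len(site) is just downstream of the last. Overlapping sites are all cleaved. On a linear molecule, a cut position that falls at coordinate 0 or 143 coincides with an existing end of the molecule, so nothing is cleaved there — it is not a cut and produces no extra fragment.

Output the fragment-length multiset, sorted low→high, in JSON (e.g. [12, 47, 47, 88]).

Per-enzyme occurrences:
  NpsI (GTTG, off=4): starts [4, 34, 131] → cuts [8, 38, 135]
  PtaIII (AGACAGAG, off=8): starts [56, 65, 92, 109] → cuts [64, 73, 100, 117]
  HnxIV (GACCTTA, off=5): starts [20, 27, 45, 77, 119] → cuts [25, 32, 50, 82, 124]

Pooled cuts: [8, 25, 32, 38, 50, 64, 73, 82, 100, 117, 124, 135]

Fragment lengths:
  [0,8): 8 bp
  [8,25): 17 bp
  [25,32): 7 bp
  [32,38): 6 bp
  [38,50): 12 bp
  [50,64): 14 bp
  [64,73): 9 bp
  [73,82): 9 bp
  [82,100): 18 bp
  [100,117): 17 bp
  [117,124): 7 bp
  [124,135): 11 bp
  [135,143): 8 bp

[6,7,7,8,8,9,9,11,12,14,17,17,18]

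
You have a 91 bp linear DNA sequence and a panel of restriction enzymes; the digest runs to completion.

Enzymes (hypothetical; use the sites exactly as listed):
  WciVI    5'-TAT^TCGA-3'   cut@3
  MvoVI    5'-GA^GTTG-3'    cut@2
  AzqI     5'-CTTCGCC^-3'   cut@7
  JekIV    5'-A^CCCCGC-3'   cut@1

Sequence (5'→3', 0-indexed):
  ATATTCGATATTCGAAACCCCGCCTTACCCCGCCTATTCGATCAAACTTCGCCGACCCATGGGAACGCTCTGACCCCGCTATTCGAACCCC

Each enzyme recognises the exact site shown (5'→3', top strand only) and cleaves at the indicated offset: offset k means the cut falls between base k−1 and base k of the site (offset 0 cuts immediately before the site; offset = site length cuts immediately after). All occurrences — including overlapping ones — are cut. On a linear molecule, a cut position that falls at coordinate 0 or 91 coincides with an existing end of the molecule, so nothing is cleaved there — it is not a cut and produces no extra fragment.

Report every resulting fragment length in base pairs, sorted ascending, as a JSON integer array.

[4,6,7,9,9,10,10,16,20]

Scan for sites:
  WciVI TATTCGA/3: at [1, 8, 34, 79] ⇒ [4, 11, 37, 82]
  MvoVI (GAGTTG, off=2): no sites
  AzqI CTTCGCC/7: at [46] ⇒ [53]
  JekIV ACCCCGC/1: at [16, 26, 72] ⇒ [17, 27, 73]

All cut coordinates (distinct, sorted): [4, 11, 17, 27, 37, 53, 73, 82]

Fragment lengths:
  [0,4): 4 bp
  [4,11): 7 bp
  [11,17): 6 bp
  [17,27): 10 bp
  [27,37): 10 bp
  [37,53): 16 bp
  [53,73): 20 bp
  [73,82): 9 bp
  [82,91): 9 bp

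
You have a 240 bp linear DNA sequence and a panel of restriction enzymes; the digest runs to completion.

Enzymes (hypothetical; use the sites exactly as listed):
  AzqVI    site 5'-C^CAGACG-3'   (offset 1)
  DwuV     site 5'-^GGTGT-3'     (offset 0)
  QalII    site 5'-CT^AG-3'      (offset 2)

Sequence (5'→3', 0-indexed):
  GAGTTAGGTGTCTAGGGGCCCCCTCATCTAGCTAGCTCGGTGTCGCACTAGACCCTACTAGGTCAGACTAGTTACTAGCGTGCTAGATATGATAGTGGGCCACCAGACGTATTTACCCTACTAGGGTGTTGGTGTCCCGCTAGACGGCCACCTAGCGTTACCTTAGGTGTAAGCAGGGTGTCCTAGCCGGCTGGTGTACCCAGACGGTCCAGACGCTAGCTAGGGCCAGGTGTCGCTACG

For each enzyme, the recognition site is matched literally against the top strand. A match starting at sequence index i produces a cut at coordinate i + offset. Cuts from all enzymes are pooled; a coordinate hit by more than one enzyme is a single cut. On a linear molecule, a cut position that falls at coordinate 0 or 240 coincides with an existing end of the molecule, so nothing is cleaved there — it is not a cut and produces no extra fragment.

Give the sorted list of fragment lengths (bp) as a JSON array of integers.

Per-enzyme occurrences:
  AzqVI (CCAGACG, off=1): starts [102, 199, 208] → cuts [103, 200, 209]
  DwuV (GGTGT, off=0): starts [6, 38, 124, 130, 165, 176, 192, 228] → cuts [6, 38, 124, 130, 165, 176, 192, 228]
  QalII (CTAG, off=2): starts [11, 27, 31, 47, 57, 67, 74, 82, 120, 139, 151, 182, 215, 219] → cuts [13, 29, 33, 49, 59, 69, 76, 84, 122, 141, 153, 184, 217, 221]

All cut coordinates (distinct, sorted): [6, 13, 29, 33, 38, 49, 59, 69, 76, 84, 103, 122, 124, 130, 141, 153, 165, 176, 184, 192, 200, 209, 217, 221, 228]

Fragment lengths:
  [0,6): 6 bp
  [6,13): 7 bp
  [13,29): 16 bp
  [29,33): 4 bp
  [33,38): 5 bp
  [38,49): 11 bp
  [49,59): 10 bp
  [59,69): 10 bp
  [69,76): 7 bp
  [76,84): 8 bp
  [84,103): 19 bp
  [103,122): 19 bp
  [122,124): 2 bp
  [124,130): 6 bp
  [130,141): 11 bp
  [141,153): 12 bp
  [153,165): 12 bp
  [165,176): 11 bp
  [176,184): 8 bp
  [184,192): 8 bp
  [192,200): 8 bp
  [200,209): 9 bp
  [209,217): 8 bp
  [217,221): 4 bp
  [221,228): 7 bp
  [228,240): 12 bp

[2,4,4,5,6,6,7,7,7,8,8,8,8,8,9,10,10,11,11,11,12,12,12,16,19,19]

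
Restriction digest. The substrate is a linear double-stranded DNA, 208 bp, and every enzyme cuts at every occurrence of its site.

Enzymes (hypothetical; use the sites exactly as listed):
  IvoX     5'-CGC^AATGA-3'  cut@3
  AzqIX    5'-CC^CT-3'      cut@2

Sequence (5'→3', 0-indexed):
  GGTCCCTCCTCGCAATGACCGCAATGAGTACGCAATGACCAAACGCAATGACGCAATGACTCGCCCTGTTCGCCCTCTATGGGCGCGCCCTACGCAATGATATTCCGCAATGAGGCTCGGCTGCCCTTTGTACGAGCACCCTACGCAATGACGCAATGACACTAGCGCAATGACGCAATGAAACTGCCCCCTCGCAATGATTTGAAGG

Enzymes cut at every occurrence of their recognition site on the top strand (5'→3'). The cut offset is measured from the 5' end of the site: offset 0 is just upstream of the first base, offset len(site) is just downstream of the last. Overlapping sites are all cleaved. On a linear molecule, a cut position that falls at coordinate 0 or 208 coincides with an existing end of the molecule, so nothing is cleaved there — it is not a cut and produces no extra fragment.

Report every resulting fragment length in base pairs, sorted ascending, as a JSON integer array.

Site scan:
  IvoX CGCAATGA/3: at [10, 19, 30, 43, 51, 92, 105, 143, 151, 165, 173, 192] ⇒ [13, 22, 33, 46, 54, 95, 108, 146, 154, 168, 176, 195]
  AzqIX CCCT/2: at [3, 63, 72, 87, 123, 138, 188] ⇒ [5, 65, 74, 89, 125, 140, 190]

Pooled cuts: [5, 13, 22, 33, 46, 54, 65, 74, 89, 95, 108, 125, 140, 146, 154, 168, 176, 190, 195]

Fragment lengths:
  [0,5): 5 bp
  [5,13): 8 bp
  [13,22): 9 bp
  [22,33): 11 bp
  [33,46): 13 bp
  [46,54): 8 bp
  [54,65): 11 bp
  [65,74): 9 bp
  [74,89): 15 bp
  [89,95): 6 bp
  [95,108): 13 bp
  [108,125): 17 bp
  [125,140): 15 bp
  [140,146): 6 bp
  [146,154): 8 bp
  [154,168): 14 bp
  [168,176): 8 bp
  [176,190): 14 bp
  [190,195): 5 bp
  [195,208): 13 bp

[5,5,6,6,8,8,8,8,9,9,11,11,13,13,13,14,14,15,15,17]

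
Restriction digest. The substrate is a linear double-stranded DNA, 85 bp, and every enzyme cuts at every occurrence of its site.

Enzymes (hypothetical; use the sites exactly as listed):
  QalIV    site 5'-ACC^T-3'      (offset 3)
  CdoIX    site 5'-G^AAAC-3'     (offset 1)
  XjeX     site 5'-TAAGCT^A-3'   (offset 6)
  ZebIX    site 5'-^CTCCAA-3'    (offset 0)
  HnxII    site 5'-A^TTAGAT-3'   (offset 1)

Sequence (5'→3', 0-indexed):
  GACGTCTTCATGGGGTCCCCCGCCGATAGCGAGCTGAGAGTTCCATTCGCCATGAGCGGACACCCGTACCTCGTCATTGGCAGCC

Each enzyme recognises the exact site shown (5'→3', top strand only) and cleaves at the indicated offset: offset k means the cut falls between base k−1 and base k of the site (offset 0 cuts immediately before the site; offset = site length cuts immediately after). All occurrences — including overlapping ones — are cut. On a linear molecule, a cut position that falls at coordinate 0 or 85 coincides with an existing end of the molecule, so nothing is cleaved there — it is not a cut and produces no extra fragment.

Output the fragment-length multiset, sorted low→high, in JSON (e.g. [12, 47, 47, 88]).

Per-enzyme occurrences:
  QalIV (ACCT, off=3): starts [67] → cuts [70]
  CdoIX (GAAAC, off=1): no sites
  XjeX (TAAGCTA, off=6): no sites
  ZebIX (CTCCAA, off=0): no sites
  HnxII (ATTAGAT, off=1): no sites

All cut coordinates (distinct, sorted): [70]

Fragment lengths:
  [0,70): 70 bp
  [70,85): 15 bp

[15,70]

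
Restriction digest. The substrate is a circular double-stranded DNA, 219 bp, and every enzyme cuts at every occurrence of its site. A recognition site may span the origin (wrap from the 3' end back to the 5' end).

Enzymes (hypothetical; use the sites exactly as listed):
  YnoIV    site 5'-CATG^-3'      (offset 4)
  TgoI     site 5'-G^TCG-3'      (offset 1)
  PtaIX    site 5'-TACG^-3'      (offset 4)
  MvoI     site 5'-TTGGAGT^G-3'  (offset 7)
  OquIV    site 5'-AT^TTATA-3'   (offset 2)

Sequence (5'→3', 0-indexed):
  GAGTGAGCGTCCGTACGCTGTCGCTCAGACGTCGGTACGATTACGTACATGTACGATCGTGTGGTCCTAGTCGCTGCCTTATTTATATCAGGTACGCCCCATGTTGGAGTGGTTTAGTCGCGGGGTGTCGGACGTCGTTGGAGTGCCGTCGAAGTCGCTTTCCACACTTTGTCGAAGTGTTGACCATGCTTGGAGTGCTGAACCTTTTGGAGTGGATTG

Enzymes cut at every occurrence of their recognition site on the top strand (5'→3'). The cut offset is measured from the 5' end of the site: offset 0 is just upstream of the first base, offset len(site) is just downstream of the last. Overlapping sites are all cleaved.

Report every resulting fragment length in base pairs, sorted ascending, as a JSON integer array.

[3,4,4,6,6,6,7,7,7,7,8,8,10,10,10,11,12,13,14,15,17,17,17]

Scan for sites:
  YnoIV CATG/4: at [47, 99, 184] ⇒ [51, 103, 188]
  TgoI GTCG/1: at [19, 30, 69, 116, 126, 133, 147, 153, 170] ⇒ [20, 31, 70, 117, 127, 134, 148, 154, 171]
  PtaIX TACG/4: at [13, 35, 41, 51, 92] ⇒ [17, 39, 45, 55, 96]
  MvoI TTGGAGTG/7: at [103, 137, 189, 206, 216] ⇒ [4, 110, 144, 196, 213]
  OquIV ATTTATA/2: at [80] ⇒ [82]

All cut coordinates (distinct, sorted): [4, 17, 20, 31, 39, 45, 51, 55, 70, 82, 96, 103, 110, 117, 127, 134, 144, 148, 154, 171, 188, 196, 213]

Fragment lengths:
  4→17: 13 bp
  17→20: 3 bp
  20→31: 11 bp
  31→39: 8 bp
  39→45: 6 bp
  45→51: 6 bp
  51→55: 4 bp
  55→70: 15 bp
  70→82: 12 bp
  82→96: 14 bp
  96→103: 7 bp
  103→110: 7 bp
  110→117: 7 bp
  117→127: 10 bp
  127→134: 7 bp
  134→144: 10 bp
  144→148: 4 bp
  148→154: 6 bp
  154→171: 17 bp
  171→188: 17 bp
  188→196: 8 bp
  196→213: 17 bp
  213→4 (wrap): 219-213+4 = 10 bp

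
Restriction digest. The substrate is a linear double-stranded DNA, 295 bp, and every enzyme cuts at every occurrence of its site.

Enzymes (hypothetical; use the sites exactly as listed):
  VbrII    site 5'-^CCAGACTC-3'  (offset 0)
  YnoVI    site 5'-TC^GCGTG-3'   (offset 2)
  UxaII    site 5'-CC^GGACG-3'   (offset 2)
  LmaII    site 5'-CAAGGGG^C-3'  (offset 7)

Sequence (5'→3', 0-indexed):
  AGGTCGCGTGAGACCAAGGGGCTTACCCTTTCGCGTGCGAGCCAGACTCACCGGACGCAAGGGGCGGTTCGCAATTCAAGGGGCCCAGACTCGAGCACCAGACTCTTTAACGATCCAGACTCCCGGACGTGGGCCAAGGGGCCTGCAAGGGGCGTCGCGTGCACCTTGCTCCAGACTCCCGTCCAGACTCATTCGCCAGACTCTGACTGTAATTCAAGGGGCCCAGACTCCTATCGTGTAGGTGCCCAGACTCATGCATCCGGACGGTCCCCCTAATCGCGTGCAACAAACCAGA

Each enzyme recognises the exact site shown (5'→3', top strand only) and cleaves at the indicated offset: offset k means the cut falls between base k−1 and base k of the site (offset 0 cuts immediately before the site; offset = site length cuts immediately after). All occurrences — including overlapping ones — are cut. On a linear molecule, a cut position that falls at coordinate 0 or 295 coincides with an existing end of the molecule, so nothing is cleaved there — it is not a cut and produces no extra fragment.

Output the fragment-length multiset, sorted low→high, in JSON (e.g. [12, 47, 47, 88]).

Site scan:
  VbrII (CCAGACTC, off=0): starts [41, 84, 97, 114, 170, 182, 195, 222, 245] → cuts [41, 84, 97, 114, 170, 182, 195, 222, 245]
  YnoVI (TCGCGTG, off=2): starts [3, 30, 154, 276] → cuts [5, 32, 156, 278]
  UxaII (CCGGACG, off=2): starts [50, 122, 259] → cuts [52, 124, 261]
  LmaII (CAAGGGGC, off=7): starts [14, 57, 76, 134, 145, 214] → cuts [21, 64, 83, 141, 152, 221]

Pooled cuts: [5, 21, 32, 41, 52, 64, 83, 84, 97, 114, 124, 141, 152, 156, 170, 182, 195, 221, 222, 245, 261, 278]

Fragment lengths:
  [0,5): 5 bp
  [5,21): 16 bp
  [21,32): 11 bp
  [32,41): 9 bp
  [41,52): 11 bp
  [52,64): 12 bp
  [64,83): 19 bp
  [83,84): 1 bp
  [84,97): 13 bp
  [97,114): 17 bp
  [114,124): 10 bp
  [124,141): 17 bp
  [141,152): 11 bp
  [152,156): 4 bp
  [156,170): 14 bp
  [170,182): 12 bp
  [182,195): 13 bp
  [195,221): 26 bp
  [221,222): 1 bp
  [222,245): 23 bp
  [245,261): 16 bp
  [261,278): 17 bp
  [278,295): 17 bp

[1,1,4,5,9,10,11,11,11,12,12,13,13,14,16,16,17,17,17,17,19,23,26]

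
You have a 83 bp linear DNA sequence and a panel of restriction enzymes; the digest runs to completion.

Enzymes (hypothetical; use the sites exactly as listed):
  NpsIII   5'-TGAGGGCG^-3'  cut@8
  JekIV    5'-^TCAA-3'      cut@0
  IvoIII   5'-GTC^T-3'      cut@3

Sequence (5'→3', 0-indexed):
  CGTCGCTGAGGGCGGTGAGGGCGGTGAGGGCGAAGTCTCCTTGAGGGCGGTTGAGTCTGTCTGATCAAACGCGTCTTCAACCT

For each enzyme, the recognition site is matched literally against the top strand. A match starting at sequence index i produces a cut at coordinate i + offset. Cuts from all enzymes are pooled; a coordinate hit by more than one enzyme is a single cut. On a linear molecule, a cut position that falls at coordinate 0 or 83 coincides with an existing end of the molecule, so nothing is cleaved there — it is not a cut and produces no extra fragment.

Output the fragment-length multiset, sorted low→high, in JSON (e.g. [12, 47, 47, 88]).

Site scan:
  NpsIII TGAGGGCG/8: at [6, 15, 24, 41] ⇒ [14, 23, 32, 49]
  JekIV TCAA/0: at [64, 76] ⇒ [64, 76]
  IvoIII GTCT/3: at [34, 54, 58, 72] ⇒ [37, 57, 61, 75]

Pooled cuts: [14, 23, 32, 37, 49, 57, 61, 64, 75, 76]

Fragments:
  [0,14): 14 bp
  [14,23): 9 bp
  [23,32): 9 bp
  [32,37): 5 bp
  [37,49): 12 bp
  [49,57): 8 bp
  [57,61): 4 bp
  [61,64): 3 bp
  [64,75): 11 bp
  [75,76): 1 bp
  [76,83): 7 bp

[1,3,4,5,7,8,9,9,11,12,14]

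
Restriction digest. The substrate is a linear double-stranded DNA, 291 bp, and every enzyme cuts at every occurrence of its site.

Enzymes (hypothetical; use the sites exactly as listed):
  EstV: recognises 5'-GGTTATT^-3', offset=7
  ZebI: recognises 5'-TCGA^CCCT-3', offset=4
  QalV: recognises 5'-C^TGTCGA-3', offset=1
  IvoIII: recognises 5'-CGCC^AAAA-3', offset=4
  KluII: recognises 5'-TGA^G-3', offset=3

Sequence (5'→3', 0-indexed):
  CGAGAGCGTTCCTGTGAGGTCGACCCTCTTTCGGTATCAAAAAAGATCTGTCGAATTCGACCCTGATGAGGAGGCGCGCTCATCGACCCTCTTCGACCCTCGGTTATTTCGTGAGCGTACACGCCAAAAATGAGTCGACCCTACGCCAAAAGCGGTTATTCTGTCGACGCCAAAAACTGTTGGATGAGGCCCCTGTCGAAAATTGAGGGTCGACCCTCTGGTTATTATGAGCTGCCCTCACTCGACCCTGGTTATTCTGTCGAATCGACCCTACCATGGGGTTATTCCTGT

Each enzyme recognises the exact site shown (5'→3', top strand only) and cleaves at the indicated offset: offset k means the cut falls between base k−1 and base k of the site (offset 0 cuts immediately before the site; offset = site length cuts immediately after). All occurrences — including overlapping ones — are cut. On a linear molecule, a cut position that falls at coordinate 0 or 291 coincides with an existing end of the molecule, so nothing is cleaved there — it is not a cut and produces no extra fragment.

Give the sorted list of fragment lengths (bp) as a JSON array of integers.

[1,1,4,5,5,6,6,6,7,8,9,9,10,10,11,11,11,12,12,13,13,13,15,16,17,17,18,25]

Site scan:
  EstV GGTTATT/7: at [101, 153, 219, 249, 279] ⇒ [108, 160, 226, 256, 286]
  ZebI TCGACCCT/4: at [19, 56, 82, 92, 134, 209, 241, 264] ⇒ [23, 60, 86, 96, 138, 213, 245, 268]
  QalV CTGTCGA/1: at [47, 160, 192, 256] ⇒ [48, 161, 193, 257]
  IvoIII CGCCAAAA/4: at [121, 143, 167] ⇒ [125, 147, 171]
  KluII TGAG/3: at [14, 66, 111, 130, 184, 203, 227] ⇒ [17, 69, 114, 133, 187, 206, 230]

All cut coordinates (distinct, sorted): [17, 23, 48, 60, 69, 86, 96, 108, 114, 125, 133, 138, 147, 160, 161, 171, 187, 193, 206, 213, 226, 230, 245, 256, 257, 268, 286]

Fragment lengths:
  [0,17): 17 bp
  [17,23): 6 bp
  [23,48): 25 bp
  [48,60): 12 bp
  [60,69): 9 bp
  [69,86): 17 bp
  [86,96): 10 bp
  [96,108): 12 bp
  [108,114): 6 bp
  [114,125): 11 bp
  [125,133): 8 bp
  [133,138): 5 bp
  [138,147): 9 bp
  [147,160): 13 bp
  [160,161): 1 bp
  [161,171): 10 bp
  [171,187): 16 bp
  [187,193): 6 bp
  [193,206): 13 bp
  [206,213): 7 bp
  [213,226): 13 bp
  [226,230): 4 bp
  [230,245): 15 bp
  [245,256): 11 bp
  [256,257): 1 bp
  [257,268): 11 bp
  [268,286): 18 bp
  [286,291): 5 bp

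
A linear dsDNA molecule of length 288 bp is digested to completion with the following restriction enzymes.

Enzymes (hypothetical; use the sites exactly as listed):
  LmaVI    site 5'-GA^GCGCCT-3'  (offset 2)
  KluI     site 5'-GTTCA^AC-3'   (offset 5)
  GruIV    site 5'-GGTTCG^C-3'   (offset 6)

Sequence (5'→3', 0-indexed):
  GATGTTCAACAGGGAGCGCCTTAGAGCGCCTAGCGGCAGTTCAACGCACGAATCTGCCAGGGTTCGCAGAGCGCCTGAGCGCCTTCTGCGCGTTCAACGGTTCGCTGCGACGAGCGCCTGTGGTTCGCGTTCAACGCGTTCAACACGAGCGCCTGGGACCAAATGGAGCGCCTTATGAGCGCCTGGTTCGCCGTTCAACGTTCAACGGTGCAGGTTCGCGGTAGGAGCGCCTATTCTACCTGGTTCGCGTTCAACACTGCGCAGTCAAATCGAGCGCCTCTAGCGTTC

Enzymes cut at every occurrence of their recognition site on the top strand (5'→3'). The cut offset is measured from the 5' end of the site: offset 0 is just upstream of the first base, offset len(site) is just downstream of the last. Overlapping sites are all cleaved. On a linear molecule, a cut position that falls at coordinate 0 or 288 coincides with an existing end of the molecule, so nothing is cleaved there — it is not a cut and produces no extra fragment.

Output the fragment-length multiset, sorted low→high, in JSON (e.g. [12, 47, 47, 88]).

Scan for sites:
  LmaVI GAGCGCCT/2: at [13, 23, 68, 76, 111, 146, 165, 176, 224, 271] ⇒ [15, 25, 70, 78, 113, 148, 167, 178, 226, 273]
  KluI GTTCAAC/5: at [3, 38, 91, 128, 137, 192, 199, 248] ⇒ [8, 43, 96, 133, 142, 197, 204, 253]
  GruIV GGTTCGC/6: at [60, 98, 121, 184, 212, 241] ⇒ [66, 104, 127, 190, 218, 247]

All cut coordinates (distinct, sorted): [8, 15, 25, 43, 66, 70, 78, 96, 104, 113, 127, 133, 142, 148, 167, 178, 190, 197, 204, 218, 226, 247, 253, 273]

Fragments:
  [0,8): 8 bp
  [8,15): 7 bp
  [15,25): 10 bp
  [25,43): 18 bp
  [43,66): 23 bp
  [66,70): 4 bp
  [70,78): 8 bp
  [78,96): 18 bp
  [96,104): 8 bp
  [104,113): 9 bp
  [113,127): 14 bp
  [127,133): 6 bp
  [133,142): 9 bp
  [142,148): 6 bp
  [148,167): 19 bp
  [167,178): 11 bp
  [178,190): 12 bp
  [190,197): 7 bp
  [197,204): 7 bp
  [204,218): 14 bp
  [218,226): 8 bp
  [226,247): 21 bp
  [247,253): 6 bp
  [253,273): 20 bp
  [273,288): 15 bp

[4,6,6,6,7,7,7,8,8,8,8,9,9,10,11,12,14,14,15,18,18,19,20,21,23]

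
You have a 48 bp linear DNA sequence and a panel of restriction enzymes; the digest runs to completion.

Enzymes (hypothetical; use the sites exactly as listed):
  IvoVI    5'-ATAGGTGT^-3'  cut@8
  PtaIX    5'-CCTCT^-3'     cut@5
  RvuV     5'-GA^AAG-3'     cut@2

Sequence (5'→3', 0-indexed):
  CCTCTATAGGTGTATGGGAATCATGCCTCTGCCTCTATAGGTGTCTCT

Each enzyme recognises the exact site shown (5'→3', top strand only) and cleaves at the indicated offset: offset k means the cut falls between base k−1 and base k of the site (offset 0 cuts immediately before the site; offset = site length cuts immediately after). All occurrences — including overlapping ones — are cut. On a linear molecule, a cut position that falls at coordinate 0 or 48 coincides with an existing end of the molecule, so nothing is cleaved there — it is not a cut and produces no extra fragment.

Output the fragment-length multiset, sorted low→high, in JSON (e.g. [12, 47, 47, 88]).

Scan for sites:
  IvoVI ATAGGTGT/8: at [5, 36] ⇒ [13, 44]
  PtaIX CCTCT/5: at [0, 25, 31] ⇒ [5, 30, 36]
  RvuV (GAAAG, off=2): no sites

Pooled cuts: [5, 13, 30, 36, 44]

Fragment lengths:
  [0,5): 5 bp
  [5,13): 8 bp
  [13,30): 17 bp
  [30,36): 6 bp
  [36,44): 8 bp
  [44,48): 4 bp

[4,5,6,8,8,17]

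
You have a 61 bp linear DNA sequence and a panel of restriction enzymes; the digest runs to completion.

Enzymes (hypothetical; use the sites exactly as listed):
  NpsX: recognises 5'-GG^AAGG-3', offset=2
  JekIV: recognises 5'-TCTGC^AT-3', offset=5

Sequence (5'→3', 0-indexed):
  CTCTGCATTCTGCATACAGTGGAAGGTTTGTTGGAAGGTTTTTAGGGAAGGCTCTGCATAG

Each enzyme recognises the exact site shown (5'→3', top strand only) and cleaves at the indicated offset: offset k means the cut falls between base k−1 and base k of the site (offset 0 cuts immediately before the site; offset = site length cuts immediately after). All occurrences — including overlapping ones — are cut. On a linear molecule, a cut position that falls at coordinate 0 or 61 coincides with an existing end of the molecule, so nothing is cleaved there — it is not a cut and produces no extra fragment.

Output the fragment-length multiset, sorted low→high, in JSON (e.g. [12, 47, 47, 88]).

Scan for sites:
  NpsX (GGAAGG, off=2): starts [20, 32, 45] → cuts [22, 34, 47]
  JekIV (TCTGCAT, off=5): starts [1, 8, 52] → cuts [6, 13, 57]

Pooled cuts: [6, 13, 22, 34, 47, 57]

Fragments:
  [0,6): 6 bp
  [6,13): 7 bp
  [13,22): 9 bp
  [22,34): 12 bp
  [34,47): 13 bp
  [47,57): 10 bp
  [57,61): 4 bp

[4,6,7,9,10,12,13]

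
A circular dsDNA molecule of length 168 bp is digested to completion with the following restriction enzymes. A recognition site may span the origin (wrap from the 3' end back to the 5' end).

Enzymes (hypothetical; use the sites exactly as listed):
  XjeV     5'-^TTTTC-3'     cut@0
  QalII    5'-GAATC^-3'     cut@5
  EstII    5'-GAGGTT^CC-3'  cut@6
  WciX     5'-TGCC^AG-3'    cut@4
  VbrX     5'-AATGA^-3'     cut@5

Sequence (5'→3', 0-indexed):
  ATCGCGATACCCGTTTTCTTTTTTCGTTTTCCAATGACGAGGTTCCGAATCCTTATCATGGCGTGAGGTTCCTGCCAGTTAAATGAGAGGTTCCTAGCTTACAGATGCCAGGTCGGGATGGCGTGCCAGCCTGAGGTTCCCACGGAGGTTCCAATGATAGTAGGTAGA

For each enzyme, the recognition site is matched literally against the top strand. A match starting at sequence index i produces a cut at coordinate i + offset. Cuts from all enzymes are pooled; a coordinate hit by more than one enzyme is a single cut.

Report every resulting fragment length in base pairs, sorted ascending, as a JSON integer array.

Site scan:
  XjeV (TTTTC, off=0): starts [13, 20, 26] → cuts [13, 20, 26]
  QalII (GAATC, off=5): starts [46, 166] → cuts [3, 51]
  EstII (GAGGTTCC, off=6): starts [38, 64, 86, 132, 144] → cuts [44, 70, 92, 138, 150]
  WciX (TGCCAG, off=4): starts [72, 105, 123] → cuts [76, 109, 127]
  VbrX (AATGA, off=5): starts [32, 81, 152] → cuts [37, 86, 157]

Pooled cuts: [3, 13, 20, 26, 37, 44, 51, 70, 76, 86, 92, 109, 127, 138, 150, 157]

Fragment lengths:
  3→13: 10 bp
  13→20: 7 bp
  20→26: 6 bp
  26→37: 11 bp
  37→44: 7 bp
  44→51: 7 bp
  51→70: 19 bp
  70→76: 6 bp
  76→86: 10 bp
  86→92: 6 bp
  92→109: 17 bp
  109→127: 18 bp
  127→138: 11 bp
  138→150: 12 bp
  150→157: 7 bp
  157→3 (wrap): 168-157+3 = 14 bp

[6,6,6,7,7,7,7,10,10,11,11,12,14,17,18,19]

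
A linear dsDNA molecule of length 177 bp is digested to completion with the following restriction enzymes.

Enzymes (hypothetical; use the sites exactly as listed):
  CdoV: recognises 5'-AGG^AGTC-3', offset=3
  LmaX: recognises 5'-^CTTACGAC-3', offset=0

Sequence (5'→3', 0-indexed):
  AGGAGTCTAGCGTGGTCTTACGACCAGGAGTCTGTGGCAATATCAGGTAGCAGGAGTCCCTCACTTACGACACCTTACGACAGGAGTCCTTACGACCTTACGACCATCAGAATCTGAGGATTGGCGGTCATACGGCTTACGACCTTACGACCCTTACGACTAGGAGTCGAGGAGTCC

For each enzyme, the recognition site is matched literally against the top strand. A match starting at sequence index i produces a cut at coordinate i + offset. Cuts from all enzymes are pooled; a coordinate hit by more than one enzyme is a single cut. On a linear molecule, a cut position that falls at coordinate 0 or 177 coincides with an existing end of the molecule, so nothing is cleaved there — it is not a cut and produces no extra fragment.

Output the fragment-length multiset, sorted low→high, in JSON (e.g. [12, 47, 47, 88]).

Per-enzyme occurrences:
  CdoV (AGGAGTC, off=3): starts [0, 25, 51, 81, 161, 169] → cuts [3, 28, 54, 84, 164, 172]
  LmaX (CTTACGAC, off=0): starts [16, 63, 73, 88, 96, 135, 143, 152] → cuts [16, 63, 73, 88, 96, 135, 143, 152]

Pooled cuts: [3, 16, 28, 54, 63, 73, 84, 88, 96, 135, 143, 152, 164, 172]

Fragments:
  [0,3): 3 bp
  [3,16): 13 bp
  [16,28): 12 bp
  [28,54): 26 bp
  [54,63): 9 bp
  [63,73): 10 bp
  [73,84): 11 bp
  [84,88): 4 bp
  [88,96): 8 bp
  [96,135): 39 bp
  [135,143): 8 bp
  [143,152): 9 bp
  [152,164): 12 bp
  [164,172): 8 bp
  [172,177): 5 bp

[3,4,5,8,8,8,9,9,10,11,12,12,13,26,39]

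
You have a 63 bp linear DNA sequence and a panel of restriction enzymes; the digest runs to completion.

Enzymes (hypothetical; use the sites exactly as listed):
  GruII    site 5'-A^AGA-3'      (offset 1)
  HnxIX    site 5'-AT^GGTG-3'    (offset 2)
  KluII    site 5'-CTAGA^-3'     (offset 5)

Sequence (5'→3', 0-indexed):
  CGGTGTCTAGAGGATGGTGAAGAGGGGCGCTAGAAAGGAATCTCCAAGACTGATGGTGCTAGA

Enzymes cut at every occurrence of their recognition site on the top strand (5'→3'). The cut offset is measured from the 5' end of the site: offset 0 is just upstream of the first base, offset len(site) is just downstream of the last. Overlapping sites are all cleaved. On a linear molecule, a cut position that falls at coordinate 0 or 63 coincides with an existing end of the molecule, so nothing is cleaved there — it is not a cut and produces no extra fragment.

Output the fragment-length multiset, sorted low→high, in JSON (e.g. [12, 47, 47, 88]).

[4,5,8,9,11,12,14]

Site scan:
  GruII AAGA/1: at [19, 45] ⇒ [20, 46]
  HnxIX ATGGTG/2: at [13, 52] ⇒ [15, 54]
  KluII CTAGA/5: at [6, 29, 58] ⇒ [11, 34] (position 63 is a terminus of the linear molecule — no cut)

Pooled cuts: [11, 15, 20, 34, 46, 54]

Fragments:
  [0,11): 11 bp
  [11,15): 4 bp
  [15,20): 5 bp
  [20,34): 14 bp
  [34,46): 12 bp
  [46,54): 8 bp
  [54,63): 9 bp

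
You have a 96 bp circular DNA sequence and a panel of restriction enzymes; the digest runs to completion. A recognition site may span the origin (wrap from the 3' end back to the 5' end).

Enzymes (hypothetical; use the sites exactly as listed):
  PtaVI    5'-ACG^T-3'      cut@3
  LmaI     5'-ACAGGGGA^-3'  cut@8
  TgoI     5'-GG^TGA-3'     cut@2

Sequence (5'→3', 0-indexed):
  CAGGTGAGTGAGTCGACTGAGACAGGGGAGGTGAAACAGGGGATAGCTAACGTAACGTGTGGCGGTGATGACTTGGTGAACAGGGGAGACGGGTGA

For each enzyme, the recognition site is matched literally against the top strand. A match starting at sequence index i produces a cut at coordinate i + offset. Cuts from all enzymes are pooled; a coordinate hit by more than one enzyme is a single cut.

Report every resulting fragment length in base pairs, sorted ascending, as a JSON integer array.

Site scan:
  PtaVI ACGT/3: at [49, 54] ⇒ [52, 57]
  LmaI ACAGGGGA/8: at [21, 35, 79] ⇒ [29, 43, 87]
  TgoI GGTGA/2: at [2, 29, 63, 74, 91] ⇒ [4, 31, 65, 76, 93]

Pooled cuts: [4, 29, 31, 43, 52, 57, 65, 76, 87, 93]

Fragments:
  4→29: 25 bp
  29→31: 2 bp
  31→43: 12 bp
  43→52: 9 bp
  52→57: 5 bp
  57→65: 8 bp
  65→76: 11 bp
  76→87: 11 bp
  87→93: 6 bp
  93→4 (wrap): 96-93+4 = 7 bp

[2,5,6,7,8,9,11,11,12,25]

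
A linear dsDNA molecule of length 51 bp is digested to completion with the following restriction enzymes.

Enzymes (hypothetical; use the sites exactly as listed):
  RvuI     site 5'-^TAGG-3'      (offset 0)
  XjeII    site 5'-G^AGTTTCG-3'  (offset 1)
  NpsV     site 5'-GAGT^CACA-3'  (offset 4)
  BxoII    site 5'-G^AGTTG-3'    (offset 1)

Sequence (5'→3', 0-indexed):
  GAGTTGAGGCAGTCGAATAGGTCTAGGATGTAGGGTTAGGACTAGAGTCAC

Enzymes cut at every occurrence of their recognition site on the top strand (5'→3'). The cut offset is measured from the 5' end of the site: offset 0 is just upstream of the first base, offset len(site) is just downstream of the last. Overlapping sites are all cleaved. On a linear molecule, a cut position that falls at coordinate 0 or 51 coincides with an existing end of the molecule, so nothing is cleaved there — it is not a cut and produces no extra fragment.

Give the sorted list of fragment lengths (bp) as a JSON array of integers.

[1,6,6,7,15,16]

Scan for sites:
  RvuI (TAGG, off=0): starts [17, 23, 30, 36] → cuts [17, 23, 30, 36]
  XjeII (GAGTTTCG, off=1): no sites
  NpsV (GAGTCACA, off=4): no sites
  BxoII (GAGTTG, off=1): starts [0] → cuts [1]

Pooled cuts: [1, 17, 23, 30, 36]

Fragments:
  [0,1): 1 bp
  [1,17): 16 bp
  [17,23): 6 bp
  [23,30): 7 bp
  [30,36): 6 bp
  [36,51): 15 bp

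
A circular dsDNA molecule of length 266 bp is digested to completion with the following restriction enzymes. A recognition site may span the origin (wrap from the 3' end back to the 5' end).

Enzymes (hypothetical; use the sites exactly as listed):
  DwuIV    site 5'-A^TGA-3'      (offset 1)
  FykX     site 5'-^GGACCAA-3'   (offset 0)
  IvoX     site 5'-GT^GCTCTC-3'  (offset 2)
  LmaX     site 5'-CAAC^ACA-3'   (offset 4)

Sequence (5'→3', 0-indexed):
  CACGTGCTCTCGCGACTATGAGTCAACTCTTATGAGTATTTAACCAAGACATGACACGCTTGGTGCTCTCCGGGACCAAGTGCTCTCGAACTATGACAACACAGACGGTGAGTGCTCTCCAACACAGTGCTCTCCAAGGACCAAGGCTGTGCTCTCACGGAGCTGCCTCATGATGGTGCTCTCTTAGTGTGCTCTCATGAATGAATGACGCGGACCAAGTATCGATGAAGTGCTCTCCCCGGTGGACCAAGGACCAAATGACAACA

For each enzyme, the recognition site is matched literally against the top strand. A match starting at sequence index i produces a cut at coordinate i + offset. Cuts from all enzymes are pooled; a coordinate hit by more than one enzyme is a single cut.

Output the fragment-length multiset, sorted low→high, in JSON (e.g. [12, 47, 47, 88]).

[4,4,5,6,6,6,7,7,7,7,7,8,8,9,9,10,12,12,13,13,13,13,13,14,14,19,20]

Site scan:
  DwuIV (ATGA, off=1): starts [17, 31, 50, 92, 169, 196, 200, 204, 224, 257] → cuts [18, 32, 51, 93, 170, 197, 201, 205, 225, 258]
  FykX (GGACCAA, off=0): starts [72, 137, 211, 243, 250] → cuts [72, 137, 211, 243, 250]
  IvoX (GTGCTCTC, off=2): starts [3, 62, 79, 111, 126, 148, 175, 188, 229] → cuts [5, 64, 81, 113, 128, 150, 177, 190, 231]
  LmaX (CAACACA, off=4): starts [96, 119, 261] → cuts [100, 123, 265]

Pooled cuts: [5, 18, 32, 51, 64, 72, 81, 93, 100, 113, 123, 128, 137, 150, 170, 177, 190, 197, 201, 205, 211, 225, 231, 243, 250, 258, 265]

Fragment lengths:
  5→18: 13 bp
  18→32: 14 bp
  32→51: 19 bp
  51→64: 13 bp
  64→72: 8 bp
  72→81: 9 bp
  81→93: 12 bp
  93→100: 7 bp
  100→113: 13 bp
  113→123: 10 bp
  123→128: 5 bp
  128→137: 9 bp
  137→150: 13 bp
  150→170: 20 bp
  170→177: 7 bp
  177→190: 13 bp
  190→197: 7 bp
  197→201: 4 bp
  201→205: 4 bp
  205→211: 6 bp
  211→225: 14 bp
  225→231: 6 bp
  231→243: 12 bp
  243→250: 7 bp
  250→258: 8 bp
  258→265: 7 bp
  265→5 (wrap): 266-265+5 = 6 bp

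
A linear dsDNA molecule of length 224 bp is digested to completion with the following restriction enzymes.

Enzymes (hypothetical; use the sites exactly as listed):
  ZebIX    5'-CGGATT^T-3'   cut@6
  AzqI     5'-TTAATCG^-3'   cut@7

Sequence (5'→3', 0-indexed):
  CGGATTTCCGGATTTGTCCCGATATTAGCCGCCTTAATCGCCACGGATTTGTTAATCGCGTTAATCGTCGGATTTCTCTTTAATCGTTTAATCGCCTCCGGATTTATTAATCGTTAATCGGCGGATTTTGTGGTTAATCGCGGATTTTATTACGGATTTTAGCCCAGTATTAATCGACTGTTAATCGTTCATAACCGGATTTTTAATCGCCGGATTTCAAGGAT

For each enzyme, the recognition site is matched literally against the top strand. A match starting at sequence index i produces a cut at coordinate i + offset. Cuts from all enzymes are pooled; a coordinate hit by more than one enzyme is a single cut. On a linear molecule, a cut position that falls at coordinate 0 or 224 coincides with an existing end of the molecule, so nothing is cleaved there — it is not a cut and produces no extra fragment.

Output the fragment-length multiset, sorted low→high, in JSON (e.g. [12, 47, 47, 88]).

Scan for sites:
  ZebIX (CGGATTT, off=6): starts [0, 8, 43, 68, 98, 121, 140, 152, 195, 210] → cuts [6, 14, 49, 74, 104, 127, 146, 158, 201, 216]
  AzqI (TTAATCG, off=7): starts [33, 51, 60, 79, 87, 106, 113, 133, 169, 180, 202] → cuts [40, 58, 67, 86, 94, 113, 120, 140, 176, 187, 209]

All cut coordinates (distinct, sorted): [6, 14, 40, 49, 58, 67, 74, 86, 94, 104, 113, 120, 127, 140, 146, 158, 176, 187, 201, 209, 216]

Fragments:
  [0,6): 6 bp
  [6,14): 8 bp
  [14,40): 26 bp
  [40,49): 9 bp
  [49,58): 9 bp
  [58,67): 9 bp
  [67,74): 7 bp
  [74,86): 12 bp
  [86,94): 8 bp
  [94,104): 10 bp
  [104,113): 9 bp
  [113,120): 7 bp
  [120,127): 7 bp
  [127,140): 13 bp
  [140,146): 6 bp
  [146,158): 12 bp
  [158,176): 18 bp
  [176,187): 11 bp
  [187,201): 14 bp
  [201,209): 8 bp
  [209,216): 7 bp
  [216,224): 8 bp

[6,6,7,7,7,7,8,8,8,8,9,9,9,9,10,11,12,12,13,14,18,26]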